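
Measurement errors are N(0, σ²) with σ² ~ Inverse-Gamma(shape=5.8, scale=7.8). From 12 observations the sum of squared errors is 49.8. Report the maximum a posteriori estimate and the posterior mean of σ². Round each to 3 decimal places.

σ²_MAP = 2.555, E[σ²|data] = 3.028

Posterior: Inverse-Gamma(shape = 5.8+12/2 = 11.8, scale = 7.8+49.8/2 = 32.7).
Mode = β/(α+1) = 32.7/12.8 = 2.555.
Mean = β/(α−1) = 32.7/10.8 = 3.028.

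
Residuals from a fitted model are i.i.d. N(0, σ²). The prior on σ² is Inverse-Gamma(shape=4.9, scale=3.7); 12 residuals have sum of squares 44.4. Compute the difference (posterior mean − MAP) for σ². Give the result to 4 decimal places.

0.4397

Posterior: Inverse-Gamma(shape = 4.9+12/2 = 10.9, scale = 3.7+44.4/2 = 25.9).
Mode = β/(α+1) = 25.9/11.9 = 2.1765.
Mean = β/(α−1) = 25.9/9.9 = 2.6162.
Difference = 2.6162 − 2.1765 = 0.4397.
The posterior is right-skewed, so the mean exceeds the mode.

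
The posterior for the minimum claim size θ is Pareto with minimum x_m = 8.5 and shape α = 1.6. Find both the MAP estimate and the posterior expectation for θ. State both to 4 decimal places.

The Pareto density is strictly decreasing on [x_m, ∞), so the mode is x_m = 8.5000.
Mean = α·x_m/(α−1) = 1.6·8.5/0.6 = 22.6667.
Mean > mode: the posterior has a right tail.

MAP estimate = 8.5000, posterior expectation = 22.6667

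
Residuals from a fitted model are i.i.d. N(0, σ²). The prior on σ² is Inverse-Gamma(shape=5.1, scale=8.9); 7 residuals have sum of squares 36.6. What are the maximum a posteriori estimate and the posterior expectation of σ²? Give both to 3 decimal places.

Posterior: Inverse-Gamma(shape = 5.1+7/2 = 8.6, scale = 8.9+36.6/2 = 27.2).
Mode = β/(α+1) = 27.2/9.6 = 2.833.
Mean = β/(α−1) = 27.2/7.6 = 3.579.

maximum a posteriori estimate = 2.833, posterior expectation = 3.579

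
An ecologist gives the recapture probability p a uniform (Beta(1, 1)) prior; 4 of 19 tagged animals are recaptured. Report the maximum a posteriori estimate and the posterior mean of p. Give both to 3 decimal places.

Posterior: Beta(1+4, 1+15) = Beta(5, 16).
Mode = (5−1)/(5+16−2) = 4/19 = 0.211.
Mean = 5/(5+16) = 5/21 = 0.238.
Mean > mode: the posterior has a right tail.

MAP = 0.211, posterior mean = 0.238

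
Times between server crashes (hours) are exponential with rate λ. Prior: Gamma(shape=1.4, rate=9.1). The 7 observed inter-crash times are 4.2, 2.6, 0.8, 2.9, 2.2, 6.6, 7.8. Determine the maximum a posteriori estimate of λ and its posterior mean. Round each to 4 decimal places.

MAP = 0.2044; posterior mean = 0.2320

Σ times = 27.1. Posterior: Gamma(shape = 1.4+7 = 8.4, rate = 9.1+27.1 = 36.2).
Mode = (α−1)/β = 7.4/36.2 = 0.2044.
Mean = α/β = 8.4/36.2 = 0.2320.
The mean is pulled above the mode by the posterior's right skew.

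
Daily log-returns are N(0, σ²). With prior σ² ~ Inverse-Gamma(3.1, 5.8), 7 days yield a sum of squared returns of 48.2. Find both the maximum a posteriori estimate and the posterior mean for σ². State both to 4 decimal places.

Posterior: Inverse-Gamma(shape = 3.1+7/2 = 6.6, scale = 5.8+48.2/2 = 29.9).
Mode = β/(α+1) = 29.9/7.6 = 3.9342.
Mean = β/(α−1) = 29.9/5.6 = 5.3393.
The posterior is right-skewed, so the mean exceeds the mode.

σ²_MAP = 3.9342, E[σ²|data] = 5.3393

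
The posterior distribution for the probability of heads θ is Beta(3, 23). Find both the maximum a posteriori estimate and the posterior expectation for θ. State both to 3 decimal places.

MAP = 0.083; posterior mean = 0.115

Mode = (3−1)/(3+23−2) = 2/24 = 0.083.
Mean = 3/(3+23) = 3/26 = 0.115.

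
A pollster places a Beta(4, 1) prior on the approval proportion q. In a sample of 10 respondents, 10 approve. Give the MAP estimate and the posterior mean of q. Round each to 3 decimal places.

MAP estimate = 1.000, posterior mean = 0.933

Posterior: Beta(4+10, 1+0) = Beta(14, 1).
Since β = 1 ≤ 1 and α > 1, the Beta density is monotone increasing on [0,1]; the mode is at 1.
Mean = 14/(14+1) = 0.933.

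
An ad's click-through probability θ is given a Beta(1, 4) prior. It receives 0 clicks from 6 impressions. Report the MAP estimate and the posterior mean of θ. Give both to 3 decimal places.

Posterior: Beta(1+0, 4+6) = Beta(1, 10).
Since α = 1 ≤ 1 and β > 1, the Beta density is monotone decreasing on [0,1]; the mode is at 0.
Mean = 1/(1+10) = 0.091.

MAP = 0.000, posterior mean = 0.091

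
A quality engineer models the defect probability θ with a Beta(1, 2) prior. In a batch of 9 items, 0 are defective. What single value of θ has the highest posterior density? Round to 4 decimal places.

Posterior: Beta(1+0, 2+9) = Beta(1, 11).
Since α = 1 ≤ 1 and β > 1, the Beta density is monotone decreasing on [0,1]; the mode is at 0.
Mean = 1/(1+11) = 0.0833.
This is the posterior mode — the MAP estimate.

0.0000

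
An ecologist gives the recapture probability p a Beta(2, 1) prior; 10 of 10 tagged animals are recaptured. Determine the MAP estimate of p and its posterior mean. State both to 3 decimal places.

Posterior: Beta(2+10, 1+0) = Beta(12, 1).
Since β = 1 ≤ 1 and α > 1, the Beta density is monotone increasing on [0,1]; the mode is at 1.
Mean = 12/(12+1) = 0.923.

p_MAP = 1.000, E[p|data] = 0.923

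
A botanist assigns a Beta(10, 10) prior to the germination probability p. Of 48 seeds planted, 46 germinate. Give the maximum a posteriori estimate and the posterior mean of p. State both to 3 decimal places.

p_MAP = 0.833, E[p|data] = 0.824

Posterior: Beta(10+46, 10+2) = Beta(56, 12).
Mode = (56−1)/(56+12−2) = 55/66 = 0.833.
Mean = 56/(56+12) = 56/68 = 0.824.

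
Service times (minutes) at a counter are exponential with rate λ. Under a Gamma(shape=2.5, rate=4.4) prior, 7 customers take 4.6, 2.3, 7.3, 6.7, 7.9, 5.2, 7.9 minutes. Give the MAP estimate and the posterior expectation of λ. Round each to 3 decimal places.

λ_MAP = 0.184, E[λ|data] = 0.205

Σ times = 41.9. Posterior: Gamma(shape = 2.5+7 = 9.5, rate = 4.4+41.9 = 46.3).
Mode = (α−1)/β = 8.5/46.3 = 0.184.
Mean = α/β = 9.5/46.3 = 0.205.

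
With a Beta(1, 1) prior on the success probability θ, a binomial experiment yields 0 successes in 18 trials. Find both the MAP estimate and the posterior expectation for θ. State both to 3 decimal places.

θ_MAP = 0.000, E[θ|data] = 0.050

Posterior: Beta(1+0, 1+18) = Beta(1, 19).
Since α = 1 ≤ 1 and β > 1, the Beta density is monotone decreasing on [0,1]; the mode is at 0.
Mean = 1/(1+19) = 0.050.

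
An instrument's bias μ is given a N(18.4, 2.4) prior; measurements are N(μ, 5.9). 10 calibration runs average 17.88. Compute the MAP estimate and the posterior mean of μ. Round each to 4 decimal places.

MAP = 17.9826, posterior mean = 17.9826

Posterior for μ is Normal. Precision-weighted mean: (1/2.4·18.4 + 10/5.9·17.88) / (1/2.4 + 10/5.9) = 17.9826.
A Normal posterior is symmetric, so mode = mean.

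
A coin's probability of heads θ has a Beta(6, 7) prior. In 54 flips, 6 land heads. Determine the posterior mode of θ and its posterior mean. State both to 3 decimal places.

MAP = 0.169, posterior mean = 0.179

Posterior: Beta(6+6, 7+48) = Beta(12, 55).
Mode = (12−1)/(12+55−2) = 11/65 = 0.169.
Mean = 12/(12+55) = 12/67 = 0.179.
Right-skewed posterior ⇒ mode < mean.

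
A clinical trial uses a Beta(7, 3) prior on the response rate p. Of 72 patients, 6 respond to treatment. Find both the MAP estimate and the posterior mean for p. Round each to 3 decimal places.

MAP = 0.150, posterior mean = 0.159

Posterior: Beta(7+6, 3+66) = Beta(13, 69).
Mode = (13−1)/(13+69−2) = 12/80 = 0.150.
Mean = 13/(13+69) = 13/82 = 0.159.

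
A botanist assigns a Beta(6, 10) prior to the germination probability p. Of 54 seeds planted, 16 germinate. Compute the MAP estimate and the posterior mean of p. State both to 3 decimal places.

Posterior: Beta(6+16, 10+38) = Beta(22, 48).
Mode = (22−1)/(22+48−2) = 21/68 = 0.309.
Mean = 22/(22+48) = 22/70 = 0.314.

MAP: 0.309. Posterior mean: 0.314.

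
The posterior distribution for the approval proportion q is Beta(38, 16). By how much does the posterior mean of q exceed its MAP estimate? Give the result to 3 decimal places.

-0.008

Mode = (38−1)/(38+16−2) = 37/52 = 0.712.
Mean = 38/(38+16) = 38/54 = 0.704.
Difference = 0.704 − 0.712 = -0.008.
Left-skewed posterior ⇒ mean < mode.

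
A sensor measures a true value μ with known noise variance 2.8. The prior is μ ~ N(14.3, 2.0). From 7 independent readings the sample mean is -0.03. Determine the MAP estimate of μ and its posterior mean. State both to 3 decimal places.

MAP: 2.358. Posterior mean: 2.358.

Posterior for μ is Normal. Precision-weighted mean: (1/2.0·14.3 + 7/2.8·-0.03) / (1/2.0 + 7/2.8) = 2.358.
A Normal posterior is symmetric, so mode = mean.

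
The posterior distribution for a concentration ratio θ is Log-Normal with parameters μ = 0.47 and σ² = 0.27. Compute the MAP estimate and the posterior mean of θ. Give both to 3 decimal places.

MAP = 1.221; posterior mean = 1.831

Mode = exp(μ − σ²) = exp(0.20) = 1.221.
Mean = exp(μ + σ²/2) = exp(0.605) = 1.831.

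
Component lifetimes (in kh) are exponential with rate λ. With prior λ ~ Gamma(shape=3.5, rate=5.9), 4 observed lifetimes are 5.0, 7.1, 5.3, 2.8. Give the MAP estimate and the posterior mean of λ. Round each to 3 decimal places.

Σ times = 20.2. Posterior: Gamma(shape = 3.5+4 = 7.5, rate = 5.9+20.2 = 26.1).
Mode = (α−1)/β = 6.5/26.1 = 0.249.
Mean = α/β = 7.5/26.1 = 0.287.

MAP: 0.249. Posterior mean: 0.287.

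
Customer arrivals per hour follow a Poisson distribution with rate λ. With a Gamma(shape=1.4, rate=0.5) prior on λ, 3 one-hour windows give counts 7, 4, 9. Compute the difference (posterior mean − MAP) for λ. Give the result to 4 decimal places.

Σ counts = 20. Posterior: Gamma(shape = 1.4+20 = 21.4, rate = 0.5+3 = 3.5).
Mode = (α−1)/β = 20.4/3.5 = 5.8286.
Mean = α/β = 21.4/3.5 = 6.1143.
Difference = 6.1143 − 5.8286 = 0.2857.

0.2857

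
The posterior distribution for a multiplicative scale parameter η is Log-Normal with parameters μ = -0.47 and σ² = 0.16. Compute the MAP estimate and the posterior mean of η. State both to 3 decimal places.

Mode = exp(μ − σ²) = exp(-0.63) = 0.533.
Mean = exp(μ + σ²/2) = exp(-0.390) = 0.677.

MAP: 0.533. Posterior mean: 0.677.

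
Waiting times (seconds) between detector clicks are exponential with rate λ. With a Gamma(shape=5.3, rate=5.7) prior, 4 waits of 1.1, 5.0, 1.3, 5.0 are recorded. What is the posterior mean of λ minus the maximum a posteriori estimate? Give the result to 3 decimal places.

Σ times = 12.4. Posterior: Gamma(shape = 5.3+4 = 9.3, rate = 5.7+12.4 = 18.1).
Mode = (α−1)/β = 8.3/18.1 = 0.459.
Mean = α/β = 9.3/18.1 = 0.514.
Difference = 0.514 − 0.459 = 0.055.

0.055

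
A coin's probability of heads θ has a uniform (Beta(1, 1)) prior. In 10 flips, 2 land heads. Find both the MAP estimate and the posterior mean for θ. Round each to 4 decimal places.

MAP = 0.2000; posterior mean = 0.2500

Posterior: Beta(1+2, 1+8) = Beta(3, 9).
Mode = (3−1)/(3+9−2) = 2/10 = 0.2000.
With a flat prior the MAP equals the MLE, 2/10.
Mean = 3/(3+9) = 3/12 = 0.2500.
Mean > mode: the posterior has a right tail.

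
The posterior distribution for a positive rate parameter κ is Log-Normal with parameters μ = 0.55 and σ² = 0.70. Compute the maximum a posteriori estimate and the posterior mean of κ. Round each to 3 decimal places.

maximum a posteriori estimate = 0.861, posterior mean = 2.460

Mode = exp(μ − σ²) = exp(-0.15) = 0.861.
Mean = exp(μ + σ²/2) = exp(0.900) = 2.460.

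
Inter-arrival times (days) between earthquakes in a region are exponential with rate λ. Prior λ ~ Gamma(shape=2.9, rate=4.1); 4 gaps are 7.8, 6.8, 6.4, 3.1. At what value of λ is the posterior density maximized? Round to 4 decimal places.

0.2092

Σ times = 24.1. Posterior: Gamma(shape = 2.9+4 = 6.9, rate = 4.1+24.1 = 28.2).
Mode = (α−1)/β = 5.9/28.2 = 0.2092.
Mean = α/β = 6.9/28.2 = 0.2447.
This is the posterior mode — the MAP estimate.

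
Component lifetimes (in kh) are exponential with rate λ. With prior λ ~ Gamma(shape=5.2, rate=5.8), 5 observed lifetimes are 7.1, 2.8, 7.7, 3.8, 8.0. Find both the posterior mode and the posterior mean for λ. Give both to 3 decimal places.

λ_MAP = 0.261, E[λ|data] = 0.290

Σ times = 29.4. Posterior: Gamma(shape = 5.2+5 = 10.2, rate = 5.8+29.4 = 35.2).
Mode = (α−1)/β = 9.2/35.2 = 0.261.
Mean = α/β = 10.2/35.2 = 0.290.
The mean is pulled above the mode by the posterior's right skew.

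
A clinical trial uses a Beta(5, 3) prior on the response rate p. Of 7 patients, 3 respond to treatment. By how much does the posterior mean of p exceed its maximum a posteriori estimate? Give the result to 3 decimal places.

Posterior: Beta(5+3, 3+4) = Beta(8, 7).
Mode = (8−1)/(8+7−2) = 7/13 = 0.538.
Mean = 8/(8+7) = 8/15 = 0.533.
Difference = 0.533 − 0.538 = -0.005.
The posterior is left-skewed, so the mode exceeds the mean.

-0.005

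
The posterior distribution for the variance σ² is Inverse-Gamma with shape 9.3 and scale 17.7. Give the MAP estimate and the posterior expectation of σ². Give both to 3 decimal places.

MAP estimate = 1.718, posterior expectation = 2.133

Mode = β/(α+1) = 17.7/10.3 = 1.718.
Mean = β/(α−1) = 17.7/8.3 = 2.133.
The posterior is right-skewed, so the mean exceeds the mode.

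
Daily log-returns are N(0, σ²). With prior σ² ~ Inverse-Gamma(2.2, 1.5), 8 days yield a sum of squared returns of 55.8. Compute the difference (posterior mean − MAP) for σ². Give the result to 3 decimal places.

1.571

Posterior: Inverse-Gamma(shape = 2.2+8/2 = 6.2, scale = 1.5+55.8/2 = 29.4).
Mode = β/(α+1) = 29.4/7.2 = 4.083.
Mean = β/(α−1) = 29.4/5.2 = 5.654.
Difference = 5.654 − 4.083 = 1.571.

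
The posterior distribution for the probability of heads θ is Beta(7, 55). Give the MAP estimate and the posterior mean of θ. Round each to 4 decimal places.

MAP: 0.1000. Posterior mean: 0.1129.

Mode = (7−1)/(7+55−2) = 6/60 = 0.1000.
Mean = 7/(7+55) = 7/62 = 0.1129.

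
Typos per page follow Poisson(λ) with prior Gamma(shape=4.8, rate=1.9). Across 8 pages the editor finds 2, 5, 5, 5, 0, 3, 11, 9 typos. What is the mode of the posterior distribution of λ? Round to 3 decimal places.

4.424

Σ counts = 40. Posterior: Gamma(shape = 4.8+40 = 44.8, rate = 1.9+8 = 9.9).
Mode = (α−1)/β = 43.8/9.9 = 4.424.
Mean = α/β = 44.8/9.9 = 4.525.
This is the posterior mode — the MAP estimate.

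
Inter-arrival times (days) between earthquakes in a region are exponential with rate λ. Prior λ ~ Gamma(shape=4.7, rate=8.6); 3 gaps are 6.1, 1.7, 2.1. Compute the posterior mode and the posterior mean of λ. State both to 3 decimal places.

Σ times = 9.9. Posterior: Gamma(shape = 4.7+3 = 7.7, rate = 8.6+9.9 = 18.5).
Mode = (α−1)/β = 6.7/18.5 = 0.362.
Mean = α/β = 7.7/18.5 = 0.416.

λ_MAP = 0.362, E[λ|data] = 0.416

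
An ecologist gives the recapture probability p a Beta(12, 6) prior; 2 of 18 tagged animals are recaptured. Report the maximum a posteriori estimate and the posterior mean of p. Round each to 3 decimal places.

Posterior: Beta(12+2, 6+16) = Beta(14, 22).
Mode = (14−1)/(14+22−2) = 13/34 = 0.382.
Mean = 14/(14+22) = 14/36 = 0.389.

p_MAP = 0.382, E[p|data] = 0.389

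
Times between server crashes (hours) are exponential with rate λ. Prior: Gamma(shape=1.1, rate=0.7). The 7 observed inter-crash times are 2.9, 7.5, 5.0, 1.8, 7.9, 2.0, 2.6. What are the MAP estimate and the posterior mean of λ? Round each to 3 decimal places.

MAP = 0.234, posterior mean = 0.266

Σ times = 29.7. Posterior: Gamma(shape = 1.1+7 = 8.1, rate = 0.7+29.7 = 30.4).
Mode = (α−1)/β = 7.1/30.4 = 0.234.
Mean = α/β = 8.1/30.4 = 0.266.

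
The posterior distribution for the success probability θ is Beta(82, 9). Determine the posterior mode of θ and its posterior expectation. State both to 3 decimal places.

MAP = 0.910, posterior mean = 0.901

Mode = (82−1)/(82+9−2) = 81/89 = 0.910.
Mean = 82/(82+9) = 82/91 = 0.901.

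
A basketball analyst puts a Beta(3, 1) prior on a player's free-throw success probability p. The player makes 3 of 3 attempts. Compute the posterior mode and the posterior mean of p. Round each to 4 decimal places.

posterior mode = 1.0000, posterior mean = 0.8571

Posterior: Beta(3+3, 1+0) = Beta(6, 1).
Since β = 1 ≤ 1 and α > 1, the Beta density is monotone increasing on [0,1]; the mode is at 1.
Mean = 6/(6+1) = 0.8571.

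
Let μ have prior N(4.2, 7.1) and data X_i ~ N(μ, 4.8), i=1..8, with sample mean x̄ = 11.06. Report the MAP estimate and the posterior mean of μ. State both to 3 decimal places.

Posterior for μ is Normal. Precision-weighted mean: (1/7.1·4.2 + 8/4.8·11.06) / (1/7.1 + 8/4.8) = 10.525.
A Normal posterior is symmetric, so mode = mean.

MAP = 10.525, posterior mean = 10.525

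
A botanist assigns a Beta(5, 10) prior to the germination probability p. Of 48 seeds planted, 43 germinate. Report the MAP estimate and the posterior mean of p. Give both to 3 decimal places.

Posterior: Beta(5+43, 10+5) = Beta(48, 15).
Mode = (48−1)/(48+15−2) = 47/61 = 0.770.
Mean = 48/(48+15) = 48/63 = 0.762.

MAP = 0.770; posterior mean = 0.762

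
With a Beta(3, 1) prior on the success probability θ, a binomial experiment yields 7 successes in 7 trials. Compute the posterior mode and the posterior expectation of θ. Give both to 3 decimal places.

Posterior: Beta(3+7, 1+0) = Beta(10, 1).
Since β = 1 ≤ 1 and α > 1, the Beta density is monotone increasing on [0,1]; the mode is at 1.
Mean = 10/(10+1) = 0.909.

MAP: 1.000. Posterior mean: 0.909.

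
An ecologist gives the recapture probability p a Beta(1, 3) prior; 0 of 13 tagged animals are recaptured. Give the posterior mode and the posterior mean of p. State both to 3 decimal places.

p_MAP = 0.000, E[p|data] = 0.059

Posterior: Beta(1+0, 3+13) = Beta(1, 16).
Since α = 1 ≤ 1 and β > 1, the Beta density is monotone decreasing on [0,1]; the mode is at 0.
Mean = 1/(1+16) = 0.059.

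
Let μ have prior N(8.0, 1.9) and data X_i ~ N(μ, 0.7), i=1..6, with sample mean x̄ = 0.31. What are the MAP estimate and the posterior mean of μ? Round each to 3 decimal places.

MAP: 0.755. Posterior mean: 0.755.

Posterior for μ is Normal. Precision-weighted mean: (1/1.9·8.0 + 6/0.7·0.31) / (1/1.9 + 6/0.7) = 0.755.
A Normal posterior is symmetric, so mode = mean.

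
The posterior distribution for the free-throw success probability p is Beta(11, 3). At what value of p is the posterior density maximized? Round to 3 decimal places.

0.833

Mode = (11−1)/(11+3−2) = 10/12 = 0.833.
Mean = 11/(11+3) = 11/14 = 0.786.
This is the posterior mode — the MAP estimate.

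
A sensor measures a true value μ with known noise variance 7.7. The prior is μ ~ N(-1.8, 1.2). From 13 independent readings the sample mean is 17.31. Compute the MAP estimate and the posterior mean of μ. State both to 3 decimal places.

MAP = 10.995, posterior mean = 10.995

Posterior for μ is Normal. Precision-weighted mean: (1/1.2·-1.8 + 13/7.7·17.31) / (1/1.2 + 13/7.7) = 10.995.
A Normal posterior is symmetric, so mode = mean.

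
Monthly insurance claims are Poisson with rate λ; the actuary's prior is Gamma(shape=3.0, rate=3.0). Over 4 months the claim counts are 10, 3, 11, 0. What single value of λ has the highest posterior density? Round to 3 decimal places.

Σ counts = 24. Posterior: Gamma(shape = 3.0+24 = 27.0, rate = 3.0+4 = 7.0).
Mode = (α−1)/β = 26.0/7.0 = 3.714.
Mean = α/β = 27.0/7.0 = 3.857.
This is the posterior mode — the MAP estimate.

3.714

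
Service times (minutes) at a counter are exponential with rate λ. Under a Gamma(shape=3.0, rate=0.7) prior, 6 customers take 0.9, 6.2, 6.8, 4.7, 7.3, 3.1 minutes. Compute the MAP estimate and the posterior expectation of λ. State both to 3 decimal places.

Σ times = 29.0. Posterior: Gamma(shape = 3.0+6 = 9.0, rate = 0.7+29.0 = 29.7).
Mode = (α−1)/β = 8.0/29.7 = 0.269.
Mean = α/β = 9.0/29.7 = 0.303.
Right-skewed posterior ⇒ mode < mean.

MAP = 0.269; posterior mean = 0.303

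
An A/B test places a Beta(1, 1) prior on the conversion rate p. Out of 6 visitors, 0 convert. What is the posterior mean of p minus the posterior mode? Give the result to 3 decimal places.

0.125

Posterior: Beta(1+0, 1+6) = Beta(1, 7).
Since α = 1 ≤ 1 and β > 1, the Beta density is monotone decreasing on [0,1]; the mode is at 0.
Mean = 1/(1+7) = 0.125.
Difference = 0.125 − 0.000 = 0.125.
The mean is pulled above the mode by the posterior's right skew.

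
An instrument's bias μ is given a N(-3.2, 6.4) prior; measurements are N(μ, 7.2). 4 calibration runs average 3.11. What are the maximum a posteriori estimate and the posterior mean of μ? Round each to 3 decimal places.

MAP = 1.725, posterior mean = 1.725

Posterior for μ is Normal. Precision-weighted mean: (1/6.4·-3.2 + 4/7.2·3.11) / (1/6.4 + 4/7.2) = 1.725.
A Normal posterior is symmetric, so mode = mean.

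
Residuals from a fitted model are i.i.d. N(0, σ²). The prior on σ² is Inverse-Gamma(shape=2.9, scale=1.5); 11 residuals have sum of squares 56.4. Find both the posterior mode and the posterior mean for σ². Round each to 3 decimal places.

MAP: 3.160. Posterior mean: 4.014.

Posterior: Inverse-Gamma(shape = 2.9+11/2 = 8.4, scale = 1.5+56.4/2 = 29.7).
Mode = β/(α+1) = 29.7/9.4 = 3.160.
Mean = β/(α−1) = 29.7/7.4 = 4.014.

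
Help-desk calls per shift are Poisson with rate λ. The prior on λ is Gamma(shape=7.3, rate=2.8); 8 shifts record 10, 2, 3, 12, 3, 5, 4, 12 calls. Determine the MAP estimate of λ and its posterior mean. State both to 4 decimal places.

MAP = 5.3056, posterior mean = 5.3981

Σ counts = 51. Posterior: Gamma(shape = 7.3+51 = 58.3, rate = 2.8+8 = 10.8).
Mode = (α−1)/β = 57.3/10.8 = 5.3056.
Mean = α/β = 58.3/10.8 = 5.3981.
Mean > mode: the posterior has a right tail.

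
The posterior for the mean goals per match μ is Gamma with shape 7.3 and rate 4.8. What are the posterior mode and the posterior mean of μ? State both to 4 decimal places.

MAP: 1.3125. Posterior mean: 1.5208.

Mode = (α−1)/β = 6.3/4.8 = 1.3125.
Mean = α/β = 7.3/4.8 = 1.5208.
Mean > mode: the posterior has a right tail.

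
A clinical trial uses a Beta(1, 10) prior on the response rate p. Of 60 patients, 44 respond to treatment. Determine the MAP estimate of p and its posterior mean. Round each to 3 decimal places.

MAP estimate = 0.638, posterior mean = 0.634

Posterior: Beta(1+44, 10+16) = Beta(45, 26).
Mode = (45−1)/(45+26−2) = 44/69 = 0.638.
Mean = 45/(45+26) = 45/71 = 0.634.
Mode > mean: the posterior has a left tail.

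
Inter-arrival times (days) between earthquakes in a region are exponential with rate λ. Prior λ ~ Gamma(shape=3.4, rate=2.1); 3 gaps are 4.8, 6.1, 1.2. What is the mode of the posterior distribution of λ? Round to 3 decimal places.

0.380

Σ times = 12.1. Posterior: Gamma(shape = 3.4+3 = 6.4, rate = 2.1+12.1 = 14.2).
Mode = (α−1)/β = 5.4/14.2 = 0.380.
Mean = α/β = 6.4/14.2 = 0.451.
This is the posterior mode — the MAP estimate.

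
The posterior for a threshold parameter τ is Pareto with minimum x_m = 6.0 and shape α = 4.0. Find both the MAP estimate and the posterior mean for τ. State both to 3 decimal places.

MAP: 6.000. Posterior mean: 8.000.

The Pareto density is strictly decreasing on [x_m, ∞), so the mode is x_m = 6.000.
Mean = α·x_m/(α−1) = 4.0·6.0/3.0 = 8.000.
The mean is pulled above the mode by the posterior's right skew.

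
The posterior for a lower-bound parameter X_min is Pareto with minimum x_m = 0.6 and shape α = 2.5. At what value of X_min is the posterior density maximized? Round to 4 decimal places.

The Pareto density is strictly decreasing on [x_m, ∞), so the mode is x_m = 0.6000.
Mean = α·x_m/(α−1) = 2.5·0.6/1.5 = 1.0000.
This is the posterior mode — the MAP estimate.

0.6000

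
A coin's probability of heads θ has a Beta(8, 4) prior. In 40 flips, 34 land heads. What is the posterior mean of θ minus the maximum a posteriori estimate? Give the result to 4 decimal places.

Posterior: Beta(8+34, 4+6) = Beta(42, 10).
Mode = (42−1)/(42+10−2) = 41/50 = 0.8200.
Mean = 42/(42+10) = 42/52 = 0.8077.
Difference = 0.8077 − 0.8200 = -0.0123.
The posterior is left-skewed, so the mode exceeds the mean.

-0.0123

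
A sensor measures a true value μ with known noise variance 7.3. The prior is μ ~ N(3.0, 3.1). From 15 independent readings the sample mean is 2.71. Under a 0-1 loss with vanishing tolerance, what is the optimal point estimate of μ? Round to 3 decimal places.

Posterior for μ is Normal. Precision-weighted mean: (1/3.1·3.0 + 15/7.3·2.71) / (1/3.1 + 15/7.3) = 2.749.
A Normal posterior is symmetric, so mode = mean.
This is the posterior mode — the MAP estimate.

2.749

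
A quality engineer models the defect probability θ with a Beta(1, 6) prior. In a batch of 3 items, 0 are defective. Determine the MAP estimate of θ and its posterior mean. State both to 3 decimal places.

Posterior: Beta(1+0, 6+3) = Beta(1, 9).
Since α = 1 ≤ 1 and β > 1, the Beta density is monotone decreasing on [0,1]; the mode is at 0.
Mean = 1/(1+9) = 0.100.

MAP = 0.000; posterior mean = 0.100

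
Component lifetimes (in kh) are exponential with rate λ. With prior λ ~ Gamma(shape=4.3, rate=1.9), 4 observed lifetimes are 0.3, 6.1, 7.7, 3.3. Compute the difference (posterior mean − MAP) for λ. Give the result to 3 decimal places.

0.052

Σ times = 17.4. Posterior: Gamma(shape = 4.3+4 = 8.3, rate = 1.9+17.4 = 19.3).
Mode = (α−1)/β = 7.3/19.3 = 0.378.
Mean = α/β = 8.3/19.3 = 0.430.
Difference = 0.430 − 0.378 = 0.052.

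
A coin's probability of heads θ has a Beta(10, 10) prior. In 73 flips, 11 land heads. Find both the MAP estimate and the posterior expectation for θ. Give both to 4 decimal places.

θ_MAP = 0.2198, E[θ|data] = 0.2258

Posterior: Beta(10+11, 10+62) = Beta(21, 72).
Mode = (21−1)/(21+72−2) = 20/91 = 0.2198.
Mean = 21/(21+72) = 21/93 = 0.2258.
Right-skewed posterior ⇒ mode < mean.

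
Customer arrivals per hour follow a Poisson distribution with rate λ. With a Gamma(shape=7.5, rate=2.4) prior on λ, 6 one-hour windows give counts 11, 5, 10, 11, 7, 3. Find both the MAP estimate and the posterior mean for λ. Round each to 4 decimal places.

Σ counts = 47. Posterior: Gamma(shape = 7.5+47 = 54.5, rate = 2.4+6 = 8.4).
Mode = (α−1)/β = 53.5/8.4 = 6.3690.
Mean = α/β = 54.5/8.4 = 6.4881.

MAP = 6.3690; posterior mean = 6.4881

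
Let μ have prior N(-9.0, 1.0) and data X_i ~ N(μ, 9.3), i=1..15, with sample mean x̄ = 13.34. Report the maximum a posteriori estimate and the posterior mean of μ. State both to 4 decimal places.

Posterior for μ is Normal. Precision-weighted mean: (1/1.0·-9.0 + 15/9.3·13.34) / (1/1.0 + 15/9.3) = 4.7901.
A Normal posterior is symmetric, so mode = mean.

MAP = 4.7901; posterior mean = 4.7901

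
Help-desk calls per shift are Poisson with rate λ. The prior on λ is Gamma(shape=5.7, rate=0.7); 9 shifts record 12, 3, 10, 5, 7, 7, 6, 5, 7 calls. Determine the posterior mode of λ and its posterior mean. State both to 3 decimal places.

λ_MAP = 6.876, E[λ|data] = 6.979

Σ counts = 62. Posterior: Gamma(shape = 5.7+62 = 67.7, rate = 0.7+9 = 9.7).
Mode = (α−1)/β = 66.7/9.7 = 6.876.
Mean = α/β = 67.7/9.7 = 6.979.
The mean is pulled above the mode by the posterior's right skew.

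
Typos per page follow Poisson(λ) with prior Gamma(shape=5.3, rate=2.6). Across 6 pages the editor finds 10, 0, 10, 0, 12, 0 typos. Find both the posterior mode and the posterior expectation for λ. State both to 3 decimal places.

MAP = 4.221, posterior mean = 4.337

Σ counts = 32. Posterior: Gamma(shape = 5.3+32 = 37.3, rate = 2.6+6 = 8.6).
Mode = (α−1)/β = 36.3/8.6 = 4.221.
Mean = α/β = 37.3/8.6 = 4.337.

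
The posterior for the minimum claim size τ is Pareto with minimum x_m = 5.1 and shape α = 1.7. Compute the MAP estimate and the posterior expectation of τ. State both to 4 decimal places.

The Pareto density is strictly decreasing on [x_m, ∞), so the mode is x_m = 5.1000.
Mean = α·x_m/(α−1) = 1.7·5.1/0.7 = 12.3857.
Right-skewed posterior ⇒ mode < mean.

MAP = 5.1000, posterior mean = 12.3857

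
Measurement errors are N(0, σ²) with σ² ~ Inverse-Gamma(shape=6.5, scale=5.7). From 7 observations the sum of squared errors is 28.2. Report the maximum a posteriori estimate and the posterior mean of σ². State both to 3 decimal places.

Posterior: Inverse-Gamma(shape = 6.5+7/2 = 10.0, scale = 5.7+28.2/2 = 19.8).
Mode = β/(α+1) = 19.8/11.0 = 1.800.
Mean = β/(α−1) = 19.8/9.0 = 2.200.
The mean is pulled above the mode by the posterior's right skew.

MAP = 1.800, posterior mean = 2.200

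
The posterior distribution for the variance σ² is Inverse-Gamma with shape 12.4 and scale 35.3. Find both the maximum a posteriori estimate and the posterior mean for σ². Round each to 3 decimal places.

MAP: 2.634. Posterior mean: 3.096.

Mode = β/(α+1) = 35.3/13.4 = 2.634.
Mean = β/(α−1) = 35.3/11.4 = 3.096.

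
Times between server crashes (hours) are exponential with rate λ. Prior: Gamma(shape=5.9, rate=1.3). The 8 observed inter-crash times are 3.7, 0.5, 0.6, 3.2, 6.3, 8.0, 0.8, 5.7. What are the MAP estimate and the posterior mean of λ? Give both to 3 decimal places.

Σ times = 28.8. Posterior: Gamma(shape = 5.9+8 = 13.9, rate = 1.3+28.8 = 30.1).
Mode = (α−1)/β = 12.9/30.1 = 0.429.
Mean = α/β = 13.9/30.1 = 0.462.

MAP: 0.429. Posterior mean: 0.462.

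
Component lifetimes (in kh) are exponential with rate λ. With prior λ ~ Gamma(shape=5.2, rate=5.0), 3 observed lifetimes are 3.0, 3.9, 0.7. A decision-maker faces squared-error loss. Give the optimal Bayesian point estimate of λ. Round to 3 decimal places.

Σ times = 7.6. Posterior: Gamma(shape = 5.2+3 = 8.2, rate = 5.0+7.6 = 12.6).
Mode = (α−1)/β = 7.2/12.6 = 0.571.
Mean = α/β = 8.2/12.6 = 0.651.
Squared-error loss ⇒ the optimal estimator is the posterior mean.

0.651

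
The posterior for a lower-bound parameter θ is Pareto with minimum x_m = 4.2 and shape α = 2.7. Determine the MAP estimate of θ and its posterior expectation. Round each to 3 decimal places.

The Pareto density is strictly decreasing on [x_m, ∞), so the mode is x_m = 4.200.
Mean = α·x_m/(α−1) = 2.7·4.2/1.7 = 6.671.
Right-skewed posterior ⇒ mode < mean.

MAP = 4.200, posterior mean = 6.671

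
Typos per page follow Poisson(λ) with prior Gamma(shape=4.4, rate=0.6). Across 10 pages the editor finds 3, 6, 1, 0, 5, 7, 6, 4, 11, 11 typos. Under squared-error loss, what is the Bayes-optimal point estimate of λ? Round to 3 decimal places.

5.509

Σ counts = 54. Posterior: Gamma(shape = 4.4+54 = 58.4, rate = 0.6+10 = 10.6).
Mode = (α−1)/β = 57.4/10.6 = 5.415.
Mean = α/β = 58.4/10.6 = 5.509.
Squared-error loss ⇒ the optimal estimator is the posterior mean.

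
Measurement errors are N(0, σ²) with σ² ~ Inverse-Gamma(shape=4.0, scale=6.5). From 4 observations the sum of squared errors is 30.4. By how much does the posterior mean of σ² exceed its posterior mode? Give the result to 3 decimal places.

1.240

Posterior: Inverse-Gamma(shape = 4.0+4/2 = 6.0, scale = 6.5+30.4/2 = 21.7).
Mode = β/(α+1) = 21.7/7.0 = 3.100.
Mean = β/(α−1) = 21.7/5.0 = 4.340.
Difference = 4.340 − 3.100 = 1.240.
Mean > mode: the posterior has a right tail.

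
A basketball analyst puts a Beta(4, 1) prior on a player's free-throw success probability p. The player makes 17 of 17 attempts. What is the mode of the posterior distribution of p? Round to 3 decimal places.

Posterior: Beta(4+17, 1+0) = Beta(21, 1).
Since β = 1 ≤ 1 and α > 1, the Beta density is monotone increasing on [0,1]; the mode is at 1.
Mean = 21/(21+1) = 0.955.
This is the posterior mode — the MAP estimate.

1.000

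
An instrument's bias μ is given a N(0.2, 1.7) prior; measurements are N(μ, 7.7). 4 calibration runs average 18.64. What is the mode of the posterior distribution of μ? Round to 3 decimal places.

8.848

Posterior for μ is Normal. Precision-weighted mean: (1/1.7·0.2 + 4/7.7·18.64) / (1/1.7 + 4/7.7) = 8.848.
A Normal posterior is symmetric, so mode = mean.
This is the posterior mode — the MAP estimate.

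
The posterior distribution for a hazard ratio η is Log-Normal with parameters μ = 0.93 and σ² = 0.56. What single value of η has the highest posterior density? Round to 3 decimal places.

Mode = exp(μ − σ²) = exp(0.37) = 1.448.
Mean = exp(μ + σ²/2) = exp(1.210) = 3.353.
This is the posterior mode — the MAP estimate.

1.448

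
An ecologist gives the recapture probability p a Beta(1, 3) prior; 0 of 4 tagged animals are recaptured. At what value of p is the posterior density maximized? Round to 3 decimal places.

Posterior: Beta(1+0, 3+4) = Beta(1, 7).
Since α = 1 ≤ 1 and β > 1, the Beta density is monotone decreasing on [0,1]; the mode is at 0.
Mean = 1/(1+7) = 0.125.
This is the posterior mode — the MAP estimate.

0.000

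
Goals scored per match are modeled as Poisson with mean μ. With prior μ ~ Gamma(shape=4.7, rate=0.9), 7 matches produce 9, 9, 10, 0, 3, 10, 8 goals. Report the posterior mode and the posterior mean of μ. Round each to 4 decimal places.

Σ counts = 49. Posterior: Gamma(shape = 4.7+49 = 53.7, rate = 0.9+7 = 7.9).
Mode = (α−1)/β = 52.7/7.9 = 6.6709.
Mean = α/β = 53.7/7.9 = 6.7975.
The mean is pulled above the mode by the posterior's right skew.

posterior mode = 6.6709, posterior mean = 6.7975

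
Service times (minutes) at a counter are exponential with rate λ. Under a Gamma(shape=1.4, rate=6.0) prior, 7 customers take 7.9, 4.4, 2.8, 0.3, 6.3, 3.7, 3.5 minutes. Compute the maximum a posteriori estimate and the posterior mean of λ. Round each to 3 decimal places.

Σ times = 28.9. Posterior: Gamma(shape = 1.4+7 = 8.4, rate = 6.0+28.9 = 34.9).
Mode = (α−1)/β = 7.4/34.9 = 0.212.
Mean = α/β = 8.4/34.9 = 0.241.

λ_MAP = 0.212, E[λ|data] = 0.241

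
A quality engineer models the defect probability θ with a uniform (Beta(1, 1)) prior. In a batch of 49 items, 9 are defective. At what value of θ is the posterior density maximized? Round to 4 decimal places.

Posterior: Beta(1+9, 1+40) = Beta(10, 41).
Mode = (10−1)/(10+41−2) = 9/49 = 0.1837.
With a flat prior the MAP equals the MLE, 9/49.
Mean = 10/(10+41) = 10/51 = 0.1961.
This is the posterior mode — the MAP estimate.

0.1837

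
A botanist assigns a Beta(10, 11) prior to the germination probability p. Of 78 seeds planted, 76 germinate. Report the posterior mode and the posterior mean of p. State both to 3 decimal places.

Posterior: Beta(10+76, 11+2) = Beta(86, 13).
Mode = (86−1)/(86+13−2) = 85/97 = 0.876.
Mean = 86/(86+13) = 86/99 = 0.869.
Mode > mean: the posterior has a left tail.

MAP = 0.876, posterior mean = 0.869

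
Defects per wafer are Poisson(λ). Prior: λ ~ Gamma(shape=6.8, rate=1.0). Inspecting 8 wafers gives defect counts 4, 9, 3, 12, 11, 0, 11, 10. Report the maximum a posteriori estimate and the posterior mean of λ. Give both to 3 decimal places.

Σ counts = 60. Posterior: Gamma(shape = 6.8+60 = 66.8, rate = 1.0+8 = 9.0).
Mode = (α−1)/β = 65.8/9.0 = 7.311.
Mean = α/β = 66.8/9.0 = 7.422.
The mean is pulled above the mode by the posterior's right skew.

maximum a posteriori estimate = 7.311, posterior mean = 7.422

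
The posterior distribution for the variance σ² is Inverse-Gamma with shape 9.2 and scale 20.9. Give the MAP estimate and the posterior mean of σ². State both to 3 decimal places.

MAP: 2.049. Posterior mean: 2.549.

Mode = β/(α+1) = 20.9/10.2 = 2.049.
Mean = β/(α−1) = 20.9/8.2 = 2.549.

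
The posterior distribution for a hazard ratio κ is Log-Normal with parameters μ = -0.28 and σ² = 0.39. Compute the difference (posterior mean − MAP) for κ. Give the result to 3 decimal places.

0.407

Mode = exp(μ − σ²) = exp(-0.67) = 0.512.
Mean = exp(μ + σ²/2) = exp(-0.085) = 0.919.
Difference = 0.919 − 0.512 = 0.407.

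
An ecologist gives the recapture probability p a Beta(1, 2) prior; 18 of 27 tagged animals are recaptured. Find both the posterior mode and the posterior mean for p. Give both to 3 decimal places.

Posterior: Beta(1+18, 2+9) = Beta(19, 11).
Mode = (19−1)/(19+11−2) = 18/28 = 0.643.
Mean = 19/(19+11) = 19/30 = 0.633.

p_MAP = 0.643, E[p|data] = 0.633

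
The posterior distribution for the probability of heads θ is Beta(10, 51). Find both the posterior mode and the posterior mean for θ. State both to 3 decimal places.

MAP: 0.153. Posterior mean: 0.164.

Mode = (10−1)/(10+51−2) = 9/59 = 0.153.
Mean = 10/(10+51) = 10/61 = 0.164.
The mean is pulled above the mode by the posterior's right skew.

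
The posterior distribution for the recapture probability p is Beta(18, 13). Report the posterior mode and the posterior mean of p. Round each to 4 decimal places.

Mode = (18−1)/(18+13−2) = 17/29 = 0.5862.
Mean = 18/(18+13) = 18/31 = 0.5806.

p_MAP = 0.5862, E[p|data] = 0.5806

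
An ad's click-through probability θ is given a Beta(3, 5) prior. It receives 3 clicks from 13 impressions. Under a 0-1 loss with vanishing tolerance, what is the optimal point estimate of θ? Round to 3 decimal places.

Posterior: Beta(3+3, 5+10) = Beta(6, 15).
Mode = (6−1)/(6+15−2) = 5/19 = 0.263.
Mean = 6/(6+15) = 6/21 = 0.286.
This is the posterior mode — the MAP estimate.

0.263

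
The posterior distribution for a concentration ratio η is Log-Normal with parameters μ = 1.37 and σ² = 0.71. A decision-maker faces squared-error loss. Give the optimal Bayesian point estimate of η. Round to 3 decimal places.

Mode = exp(μ − σ²) = exp(0.66) = 1.935.
Mean = exp(μ + σ²/2) = exp(1.725) = 5.613.
Squared-error loss ⇒ the optimal estimator is the posterior mean.

5.613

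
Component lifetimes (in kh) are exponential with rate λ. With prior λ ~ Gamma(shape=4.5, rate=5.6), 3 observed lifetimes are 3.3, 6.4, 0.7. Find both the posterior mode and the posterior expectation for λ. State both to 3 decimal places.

Σ times = 10.4. Posterior: Gamma(shape = 4.5+3 = 7.5, rate = 5.6+10.4 = 16.0).
Mode = (α−1)/β = 6.5/16.0 = 0.406.
Mean = α/β = 7.5/16.0 = 0.469.

λ_MAP = 0.406, E[λ|data] = 0.469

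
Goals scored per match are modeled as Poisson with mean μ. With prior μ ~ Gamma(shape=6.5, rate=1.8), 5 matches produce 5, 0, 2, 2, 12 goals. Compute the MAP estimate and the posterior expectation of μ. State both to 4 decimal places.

Σ counts = 21. Posterior: Gamma(shape = 6.5+21 = 27.5, rate = 1.8+5 = 6.8).
Mode = (α−1)/β = 26.5/6.8 = 3.8971.
Mean = α/β = 27.5/6.8 = 4.0441.

MAP = 3.8971; posterior mean = 4.0441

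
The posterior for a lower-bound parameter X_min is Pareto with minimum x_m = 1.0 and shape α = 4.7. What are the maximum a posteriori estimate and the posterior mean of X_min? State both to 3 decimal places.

The Pareto density is strictly decreasing on [x_m, ∞), so the mode is x_m = 1.000.
Mean = α·x_m/(α−1) = 4.7·1.0/3.7 = 1.270.
The mean is pulled above the mode by the posterior's right skew.

MAP = 1.000; posterior mean = 1.270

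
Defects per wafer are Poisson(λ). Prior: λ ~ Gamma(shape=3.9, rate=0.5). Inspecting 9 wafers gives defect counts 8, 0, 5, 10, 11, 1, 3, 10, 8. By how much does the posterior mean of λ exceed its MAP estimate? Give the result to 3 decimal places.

Σ counts = 56. Posterior: Gamma(shape = 3.9+56 = 59.9, rate = 0.5+9 = 9.5).
Mode = (α−1)/β = 58.9/9.5 = 6.200.
Mean = α/β = 59.9/9.5 = 6.305.
Difference = 6.305 − 6.200 = 0.105.

0.105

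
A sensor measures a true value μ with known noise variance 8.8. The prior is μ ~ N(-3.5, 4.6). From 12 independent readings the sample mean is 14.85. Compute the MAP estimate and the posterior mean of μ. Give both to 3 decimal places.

MAP = 12.327, posterior mean = 12.327

Posterior for μ is Normal. Precision-weighted mean: (1/4.6·-3.5 + 12/8.8·14.85) / (1/4.6 + 12/8.8) = 12.327.
A Normal posterior is symmetric, so mode = mean.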